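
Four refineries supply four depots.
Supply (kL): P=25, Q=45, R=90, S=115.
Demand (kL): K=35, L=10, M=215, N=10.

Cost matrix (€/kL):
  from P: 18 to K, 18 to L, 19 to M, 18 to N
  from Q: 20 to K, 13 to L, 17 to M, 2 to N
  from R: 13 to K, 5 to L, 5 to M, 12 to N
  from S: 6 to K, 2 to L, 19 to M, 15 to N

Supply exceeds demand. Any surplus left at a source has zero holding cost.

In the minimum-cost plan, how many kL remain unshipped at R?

Minimum-cost shipments:
  P to M: 20 kL
  Q to M: 35 kL
  Q to N: 10 kL
  R to M: 90 kL
  S to K: 35 kL
  S to L: 10 kL
  S to M: 70 kL
Total cost = €3005.
R ships 90 of its 90, leaving 0.

0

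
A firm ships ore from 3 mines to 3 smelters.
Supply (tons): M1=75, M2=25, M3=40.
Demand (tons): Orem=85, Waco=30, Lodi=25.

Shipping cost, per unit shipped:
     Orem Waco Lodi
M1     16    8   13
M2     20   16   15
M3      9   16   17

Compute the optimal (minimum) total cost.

1695

An optimal shipping plan:
  M1->Orem: 45 × 16 = 720
  M1->Waco: 30 × 8 = 240
  M2->Lodi: 25 × 15 = 375
  M3->Orem: 40 × 9 = 360
Total = 720 + 240 + 375 + 360 = 1695.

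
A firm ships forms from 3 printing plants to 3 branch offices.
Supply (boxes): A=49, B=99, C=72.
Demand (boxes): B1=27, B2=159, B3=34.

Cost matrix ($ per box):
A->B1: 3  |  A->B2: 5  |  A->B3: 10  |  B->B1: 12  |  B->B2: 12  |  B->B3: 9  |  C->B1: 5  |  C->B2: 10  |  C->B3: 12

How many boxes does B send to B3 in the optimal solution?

Solving gives:
  A->B2: 49 × $5 = $245
  B->B2: 65 × $12 = $780
  B->B3: 34 × $9 = $306
  C->B1: 27 × $5 = $135
  C->B2: 45 × $10 = $450
Total cost = $1916.
So B→B3 carries 34 boxes.

34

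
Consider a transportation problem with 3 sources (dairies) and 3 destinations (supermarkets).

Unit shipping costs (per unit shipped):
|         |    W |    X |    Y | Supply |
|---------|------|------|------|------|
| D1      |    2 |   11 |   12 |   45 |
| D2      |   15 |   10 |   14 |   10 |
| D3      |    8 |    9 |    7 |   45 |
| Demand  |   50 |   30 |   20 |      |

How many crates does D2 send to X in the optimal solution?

10

The minimum-cost plan:
  D1->W: 45 × 2 = 90
  D2->X: 10 × 10 = 100
  D3->W: 5 × 8 = 40
  D3->X: 20 × 9 = 180
  D3->Y: 20 × 7 = 140
Total cost = 550.
So D2→X carries 10 crates.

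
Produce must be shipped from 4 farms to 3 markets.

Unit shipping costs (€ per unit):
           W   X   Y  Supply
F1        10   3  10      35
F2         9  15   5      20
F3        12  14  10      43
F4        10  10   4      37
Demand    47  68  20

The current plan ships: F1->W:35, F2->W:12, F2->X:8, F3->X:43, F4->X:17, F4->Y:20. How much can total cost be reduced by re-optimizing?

Current plan cost = 35·10 + 12·9 + 8·15 + 43·14 + 17·10 + 20·4 = €1430.
Optimal plan:
  F1 to X: 35 × €3 = €105
  F2 to W: 4 × €9 = €36
  F2 to Y: 16 × €5 = €80
  F3 to W: 43 × €12 = €516
  F4 to X: 33 × €10 = €330
  F4 to Y: 4 × €4 = €16
Optimal cost = €1083.
Saving = 1430 − 1083 = €347.

347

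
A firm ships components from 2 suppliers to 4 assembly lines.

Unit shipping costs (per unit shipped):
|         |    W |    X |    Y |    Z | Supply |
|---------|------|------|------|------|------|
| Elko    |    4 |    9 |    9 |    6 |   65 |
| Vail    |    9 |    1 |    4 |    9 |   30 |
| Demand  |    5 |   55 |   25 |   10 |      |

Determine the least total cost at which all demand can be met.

560

Optimal allocation:
  Elko->W: 5 × 4 = 20
  Elko->X: 25 × 9 = 225
  Elko->Y: 25 × 9 = 225
  Elko->Z: 10 × 6 = 60
  Vail->X: 30 × 1 = 30
Total = 20 + 225 + 225 + 60 + 30 = 560.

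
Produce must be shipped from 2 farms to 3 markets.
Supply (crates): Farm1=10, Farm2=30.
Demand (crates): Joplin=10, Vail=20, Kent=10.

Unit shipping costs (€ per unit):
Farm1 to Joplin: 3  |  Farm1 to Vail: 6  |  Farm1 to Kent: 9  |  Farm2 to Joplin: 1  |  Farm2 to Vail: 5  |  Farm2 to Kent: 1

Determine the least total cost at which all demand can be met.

130

Optimal allocation:
  Farm1->Vail: 10 × €6 = €60
  Farm2->Joplin: 10 × €1 = €10
  Farm2->Vail: 10 × €5 = €50
  Farm2->Kent: 10 × €1 = €10
Total = 60 + 10 + 50 + 10 = €130.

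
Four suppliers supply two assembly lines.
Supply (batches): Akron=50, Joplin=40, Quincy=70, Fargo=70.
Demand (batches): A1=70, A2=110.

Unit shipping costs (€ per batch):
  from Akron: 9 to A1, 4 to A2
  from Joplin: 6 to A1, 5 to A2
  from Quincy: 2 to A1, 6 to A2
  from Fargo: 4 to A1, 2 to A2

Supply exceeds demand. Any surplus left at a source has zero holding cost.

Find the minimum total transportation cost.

440

Optimal allocation:
  Akron to A2: 40 × €4 = €160
  Quincy to A1: 70 × €2 = €140
  Fargo to A2: 70 × €2 = €140
Total = 160 + 140 + 140 = €440.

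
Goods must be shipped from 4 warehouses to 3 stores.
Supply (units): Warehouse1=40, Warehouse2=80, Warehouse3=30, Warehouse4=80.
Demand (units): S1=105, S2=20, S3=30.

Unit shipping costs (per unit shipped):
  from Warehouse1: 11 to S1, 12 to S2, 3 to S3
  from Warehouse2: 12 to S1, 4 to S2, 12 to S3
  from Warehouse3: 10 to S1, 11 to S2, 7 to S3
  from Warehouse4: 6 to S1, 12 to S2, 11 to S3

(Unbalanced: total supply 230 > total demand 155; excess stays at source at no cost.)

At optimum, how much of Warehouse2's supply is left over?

An optimal plan:
  Warehouse1–S3: 30 × 3 = 90
  Warehouse2–S2: 20 × 4 = 80
  Warehouse3–S1: 25 × 10 = 250
  Warehouse4–S1: 80 × 6 = 480
Total cost = 900.
Warehouse2 ships 20 of its 80, leaving 60.

60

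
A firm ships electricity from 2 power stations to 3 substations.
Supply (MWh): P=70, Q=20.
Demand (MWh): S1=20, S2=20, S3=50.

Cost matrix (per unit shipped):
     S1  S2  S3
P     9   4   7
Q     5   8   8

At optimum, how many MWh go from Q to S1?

20

Solving gives:
  P→S2: 20 × 4 = 80
  P→S3: 50 × 7 = 350
  Q→S1: 20 × 5 = 100
Total cost = 530.
So Q→S1 carries 20 MWh.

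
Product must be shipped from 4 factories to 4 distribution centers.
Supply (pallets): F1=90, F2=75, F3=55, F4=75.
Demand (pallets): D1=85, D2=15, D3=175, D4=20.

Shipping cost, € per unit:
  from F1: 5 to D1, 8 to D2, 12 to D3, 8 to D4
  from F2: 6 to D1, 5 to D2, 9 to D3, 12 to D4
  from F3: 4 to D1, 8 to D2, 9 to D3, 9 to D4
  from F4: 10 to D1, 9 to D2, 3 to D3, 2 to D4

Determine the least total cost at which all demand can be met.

A cheapest plan:
  F1 to D1: 70 × €5 = €350
  F1 to D4: 20 × €8 = €160
  F2 to D2: 15 × €5 = €75
  F2 to D3: 60 × €9 = €540
  F3 to D1: 15 × €4 = €60
  F3 to D3: 40 × €9 = €360
  F4 to D3: 75 × €3 = €225
Total = 350 + 160 + 75 + 540 + 60 + 360 + 225 = €1770.
(Supply check: F1 ships 90; F2 ships 75; F3 ships 55; F4 ships 75.)

1770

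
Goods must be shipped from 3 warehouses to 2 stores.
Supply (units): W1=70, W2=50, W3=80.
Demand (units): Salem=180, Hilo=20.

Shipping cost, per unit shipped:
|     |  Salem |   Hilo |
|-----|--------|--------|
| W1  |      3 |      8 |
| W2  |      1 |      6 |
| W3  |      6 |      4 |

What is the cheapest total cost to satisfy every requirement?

An optimal shipping plan:
  W1->Salem: 70 × 3 = 210
  W2->Salem: 50 × 1 = 50
  W3->Salem: 60 × 6 = 360
  W3->Hilo: 20 × 4 = 80
Total = 210 + 50 + 360 + 80 = 700.

700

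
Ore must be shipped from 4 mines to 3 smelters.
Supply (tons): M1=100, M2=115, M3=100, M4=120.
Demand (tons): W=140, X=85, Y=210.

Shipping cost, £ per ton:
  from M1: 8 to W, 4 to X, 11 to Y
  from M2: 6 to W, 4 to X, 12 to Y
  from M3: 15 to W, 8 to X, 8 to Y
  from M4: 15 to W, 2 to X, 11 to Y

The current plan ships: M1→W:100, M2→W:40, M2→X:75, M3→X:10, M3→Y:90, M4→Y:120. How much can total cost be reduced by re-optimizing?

Current plan cost = 100·8 + 40·6 + 75·4 + 10·8 + 90·8 + 120·11 = £3460.
Optimal plan:
  M1→W: 25 × £8 = £200
  M1→Y: 75 × £11 = £825
  M2→W: 115 × £6 = £690
  M3→Y: 100 × £8 = £800
  M4→X: 85 × £2 = £170
  M4→Y: 35 × £11 = £385
Optimal cost = £3070.
Saving = 3460 − 3070 = £390.

390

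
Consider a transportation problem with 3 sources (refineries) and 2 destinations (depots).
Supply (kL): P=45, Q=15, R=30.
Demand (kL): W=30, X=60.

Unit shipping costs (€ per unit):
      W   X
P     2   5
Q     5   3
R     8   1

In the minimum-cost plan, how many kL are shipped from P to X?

15

Optimal shipments:
  P→W: 30 kL
  P→X: 15 kL
  Q→X: 15 kL
  R→X: 30 kL
Total cost = €210.
So P→X carries 15 kL.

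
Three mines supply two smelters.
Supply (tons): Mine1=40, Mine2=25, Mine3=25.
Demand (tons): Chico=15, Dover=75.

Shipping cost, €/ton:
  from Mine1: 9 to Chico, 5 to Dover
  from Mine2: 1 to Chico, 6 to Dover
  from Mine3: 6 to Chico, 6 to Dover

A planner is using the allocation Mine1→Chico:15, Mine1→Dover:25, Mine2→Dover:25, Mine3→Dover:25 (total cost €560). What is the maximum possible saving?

Current plan cost = 15·9 + 25·5 + 25·6 + 25·6 = €560.
Optimal plan:
  Mine1 to Dover: 40 tons
  Mine2 to Chico: 15 tons
  Mine2 to Dover: 10 tons
  Mine3 to Dover: 25 tons
Optimal cost = €425.
Saving = 560 − 425 = €135.

135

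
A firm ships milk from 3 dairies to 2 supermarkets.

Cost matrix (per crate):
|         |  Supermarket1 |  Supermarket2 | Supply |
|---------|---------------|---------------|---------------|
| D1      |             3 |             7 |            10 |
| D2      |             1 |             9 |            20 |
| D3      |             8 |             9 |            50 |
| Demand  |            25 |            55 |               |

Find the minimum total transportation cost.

One minimum-cost allocation:
  D1–Supermarket1: 5 × 3 = 15
  D1–Supermarket2: 5 × 7 = 35
  D2–Supermarket1: 20 × 1 = 20
  D3–Supermarket2: 50 × 9 = 450
Total = 15 + 35 + 20 + 450 = 520.
(Supply check: D1 ships 10; D2 ships 20; D3 ships 50.)

520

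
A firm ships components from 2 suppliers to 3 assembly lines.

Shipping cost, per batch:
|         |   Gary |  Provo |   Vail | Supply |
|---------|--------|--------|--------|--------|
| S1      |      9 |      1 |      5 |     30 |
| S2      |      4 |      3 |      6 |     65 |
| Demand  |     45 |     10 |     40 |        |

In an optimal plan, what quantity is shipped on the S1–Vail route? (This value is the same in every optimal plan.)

Solving gives:
  S1→Provo: 10 × 1 = 10
  S1→Vail: 20 × 5 = 100
  S2→Gary: 45 × 4 = 180
  S2→Vail: 20 × 6 = 120
Total cost = 410.
So S1→Vail carries 20 batches.

20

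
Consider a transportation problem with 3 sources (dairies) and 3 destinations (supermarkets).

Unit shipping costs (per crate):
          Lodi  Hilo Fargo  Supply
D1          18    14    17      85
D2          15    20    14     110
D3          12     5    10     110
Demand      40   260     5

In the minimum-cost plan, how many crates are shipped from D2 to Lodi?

Optimal shipments:
  D1 to Hilo: 85 × 14 = 1190
  D2 to Lodi: 40 × 15 = 600
  D2 to Hilo: 65 × 20 = 1300
  D2 to Fargo: 5 × 14 = 70
  D3 to Hilo: 110 × 5 = 550
Total cost = 3710.
So D2→Lodi carries 40 crates.

40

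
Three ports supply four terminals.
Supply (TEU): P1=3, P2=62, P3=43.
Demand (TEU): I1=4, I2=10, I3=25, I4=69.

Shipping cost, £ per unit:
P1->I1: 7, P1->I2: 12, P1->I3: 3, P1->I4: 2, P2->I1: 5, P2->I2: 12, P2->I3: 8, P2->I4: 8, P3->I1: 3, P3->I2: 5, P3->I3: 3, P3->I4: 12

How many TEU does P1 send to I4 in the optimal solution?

Solving gives:
  P1–I4: 3 TEU
  P2–I4: 62 TEU
  P3–I1: 4 TEU
  P3–I2: 10 TEU
  P3–I3: 25 TEU
  P3–I4: 4 TEU
Total cost = £687.
So P1→I4 carries 3 TEU.

3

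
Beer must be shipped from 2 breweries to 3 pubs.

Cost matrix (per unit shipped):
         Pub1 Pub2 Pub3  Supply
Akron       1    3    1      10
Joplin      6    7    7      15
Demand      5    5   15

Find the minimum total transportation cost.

110

A cheapest plan:
  Akron to Pub3: 10 kegs
  Joplin to Pub1: 5 kegs
  Joplin to Pub2: 5 kegs
  Joplin to Pub3: 5 kegs
Total cost = 110.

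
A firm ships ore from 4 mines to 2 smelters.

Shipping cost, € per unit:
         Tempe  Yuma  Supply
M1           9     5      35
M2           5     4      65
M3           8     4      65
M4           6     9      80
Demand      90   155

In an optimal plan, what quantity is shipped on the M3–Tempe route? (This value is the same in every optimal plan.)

Solving gives:
  M1 to Yuma: 35 tons
  M2 to Tempe: 10 tons
  M2 to Yuma: 55 tons
  M3 to Yuma: 65 tons
  M4 to Tempe: 80 tons
Total cost = €1185.
The route M3→Tempe is not used.

0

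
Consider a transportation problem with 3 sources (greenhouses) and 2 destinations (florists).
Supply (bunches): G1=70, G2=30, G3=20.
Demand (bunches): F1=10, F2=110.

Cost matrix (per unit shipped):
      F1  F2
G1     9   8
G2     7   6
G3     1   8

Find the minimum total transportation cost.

830

Optimal allocation:
  G1→F2: 70 × 8 = 560
  G2→F2: 30 × 6 = 180
  G3→F1: 10 × 1 = 10
  G3→F2: 10 × 8 = 80
Total = 560 + 180 + 10 + 80 = 830.
(Supply check: G1 ships 70; G2 ships 30; G3 ships 20.)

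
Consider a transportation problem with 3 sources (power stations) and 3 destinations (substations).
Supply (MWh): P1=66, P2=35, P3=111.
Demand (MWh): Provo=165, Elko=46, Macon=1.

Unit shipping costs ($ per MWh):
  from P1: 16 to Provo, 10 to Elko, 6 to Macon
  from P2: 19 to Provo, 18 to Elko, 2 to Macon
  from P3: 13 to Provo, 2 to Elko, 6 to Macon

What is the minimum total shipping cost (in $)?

2641

One minimum-cost allocation:
  P1 to Provo: 66 MWh
  P2 to Provo: 34 MWh
  P2 to Macon: 1 MWh
  P3 to Provo: 65 MWh
  P3 to Elko: 46 MWh
Total cost = $2641.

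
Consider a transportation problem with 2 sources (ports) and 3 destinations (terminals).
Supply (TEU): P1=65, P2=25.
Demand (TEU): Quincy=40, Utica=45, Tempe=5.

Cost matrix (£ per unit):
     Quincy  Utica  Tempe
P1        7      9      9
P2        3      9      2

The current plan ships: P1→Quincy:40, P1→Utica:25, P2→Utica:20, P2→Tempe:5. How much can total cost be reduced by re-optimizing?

Current plan cost = 40·7 + 25·9 + 20·9 + 5·2 = £695.
Optimal plan:
  P1–Quincy: 20 × £7 = £140
  P1–Utica: 45 × £9 = £405
  P2–Quincy: 20 × £3 = £60
  P2–Tempe: 5 × £2 = £10
Optimal cost = £615.
Saving = 695 − 615 = £80.

80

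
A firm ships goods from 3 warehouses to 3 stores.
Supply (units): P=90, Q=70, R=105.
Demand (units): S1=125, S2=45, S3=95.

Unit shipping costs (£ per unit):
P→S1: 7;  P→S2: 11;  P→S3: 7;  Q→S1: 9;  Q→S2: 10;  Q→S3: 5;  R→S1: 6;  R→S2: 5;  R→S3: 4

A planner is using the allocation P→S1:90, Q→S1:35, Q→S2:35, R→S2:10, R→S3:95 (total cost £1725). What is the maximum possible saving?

210

Current plan cost = 90·7 + 35·9 + 35·10 + 10·5 + 95·4 = £1725.
Optimal plan:
  P to S1: 90 units
  Q to S3: 70 units
  R to S1: 35 units
  R to S2: 45 units
  R to S3: 25 units
Optimal cost = £1515.
Saving = 1725 − 1515 = £210.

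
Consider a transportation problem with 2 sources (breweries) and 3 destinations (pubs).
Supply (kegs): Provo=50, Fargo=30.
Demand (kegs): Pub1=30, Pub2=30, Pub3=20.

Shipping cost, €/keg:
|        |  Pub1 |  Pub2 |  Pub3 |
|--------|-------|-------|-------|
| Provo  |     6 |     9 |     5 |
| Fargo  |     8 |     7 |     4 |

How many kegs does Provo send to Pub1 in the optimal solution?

30

The minimum-cost plan:
  Provo to Pub1: 30 × €6 = €180
  Provo to Pub3: 20 × €5 = €100
  Fargo to Pub2: 30 × €7 = €210
Total cost = €490.
So Provo→Pub1 carries 30 kegs.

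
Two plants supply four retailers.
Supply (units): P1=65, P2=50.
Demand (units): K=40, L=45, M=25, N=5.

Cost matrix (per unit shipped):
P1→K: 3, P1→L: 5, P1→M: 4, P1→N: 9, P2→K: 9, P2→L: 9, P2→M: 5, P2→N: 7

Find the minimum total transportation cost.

585

One minimum-cost allocation:
  P1->K: 40 × 3 = 120
  P1->L: 25 × 5 = 125
  P2->L: 20 × 9 = 180
  P2->M: 25 × 5 = 125
  P2->N: 5 × 7 = 35
Total = 120 + 125 + 180 + 125 + 35 = 585.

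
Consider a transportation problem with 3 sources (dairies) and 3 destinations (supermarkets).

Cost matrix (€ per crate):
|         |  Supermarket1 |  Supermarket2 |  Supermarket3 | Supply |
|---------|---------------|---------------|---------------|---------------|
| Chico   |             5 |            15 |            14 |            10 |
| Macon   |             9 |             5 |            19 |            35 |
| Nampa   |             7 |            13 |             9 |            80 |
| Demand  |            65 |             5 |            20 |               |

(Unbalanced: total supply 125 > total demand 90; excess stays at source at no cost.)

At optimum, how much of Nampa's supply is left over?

Minimum-cost shipments:
  Chico to Supermarket1: 10 × €5 = €50
  Macon to Supermarket2: 5 × €5 = €25
  Nampa to Supermarket1: 55 × €7 = €385
  Nampa to Supermarket3: 20 × €9 = €180
Total cost = €640.
Nampa ships 75 of its 80, leaving 5.

5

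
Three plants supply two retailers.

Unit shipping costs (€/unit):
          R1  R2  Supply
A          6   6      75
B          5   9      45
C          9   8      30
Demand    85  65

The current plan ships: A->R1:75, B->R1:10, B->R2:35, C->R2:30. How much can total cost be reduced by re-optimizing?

140

Current plan cost = 75·6 + 10·5 + 35·9 + 30·8 = €1055.
Optimal plan:
  A→R1: 40 × €6 = €240
  A→R2: 35 × €6 = €210
  B→R1: 45 × €5 = €225
  C→R2: 30 × €8 = €240
Optimal cost = €915.
Saving = 1055 − 915 = €140.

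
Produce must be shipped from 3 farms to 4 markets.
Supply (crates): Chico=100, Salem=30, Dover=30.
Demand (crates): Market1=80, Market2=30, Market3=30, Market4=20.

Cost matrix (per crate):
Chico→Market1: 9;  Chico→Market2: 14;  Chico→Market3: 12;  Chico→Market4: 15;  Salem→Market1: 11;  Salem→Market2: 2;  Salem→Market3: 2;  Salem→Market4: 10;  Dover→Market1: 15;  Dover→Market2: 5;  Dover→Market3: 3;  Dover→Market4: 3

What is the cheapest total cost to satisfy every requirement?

1110

Optimal allocation:
  Chico to Market1: 80 crates
  Chico to Market3: 20 crates
  Salem to Market2: 30 crates
  Dover to Market3: 10 crates
  Dover to Market4: 20 crates
Total cost = 1110.
(Supply check: Chico ships 100; Salem ships 30; Dover ships 30.)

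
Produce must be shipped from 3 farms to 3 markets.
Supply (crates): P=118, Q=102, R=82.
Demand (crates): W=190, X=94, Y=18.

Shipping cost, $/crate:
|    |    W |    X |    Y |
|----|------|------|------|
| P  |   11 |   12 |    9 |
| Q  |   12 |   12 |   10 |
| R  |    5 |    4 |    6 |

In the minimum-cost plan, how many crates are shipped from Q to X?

12

Solving gives:
  P–W: 100 × $11 = $1100
  P–Y: 18 × $9 = $162
  Q–W: 90 × $12 = $1080
  Q–X: 12 × $12 = $144
  R–X: 82 × $4 = $328
Total cost = $2814.
So Q→X carries 12 crates.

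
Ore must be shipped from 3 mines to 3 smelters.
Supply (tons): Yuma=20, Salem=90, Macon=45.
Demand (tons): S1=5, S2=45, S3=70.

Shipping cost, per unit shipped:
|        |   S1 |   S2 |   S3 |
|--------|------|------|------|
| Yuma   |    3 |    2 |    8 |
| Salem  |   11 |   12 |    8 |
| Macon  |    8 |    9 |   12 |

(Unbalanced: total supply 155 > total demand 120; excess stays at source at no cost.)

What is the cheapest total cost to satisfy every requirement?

865

An optimal shipping plan:
  Yuma->S2: 20 × 2 = 40
  Salem->S3: 70 × 8 = 560
  Macon->S1: 5 × 8 = 40
  Macon->S2: 25 × 9 = 225
Total = 40 + 560 + 40 + 225 = 865.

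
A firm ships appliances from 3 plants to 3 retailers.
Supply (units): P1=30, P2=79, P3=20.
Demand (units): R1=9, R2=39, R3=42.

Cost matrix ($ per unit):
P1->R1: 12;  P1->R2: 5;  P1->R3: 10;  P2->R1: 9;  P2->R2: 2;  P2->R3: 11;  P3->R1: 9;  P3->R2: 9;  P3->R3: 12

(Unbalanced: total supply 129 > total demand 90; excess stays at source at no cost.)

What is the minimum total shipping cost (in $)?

An optimal shipping plan:
  P1 to R3: 30 × $10 = $300
  P2 to R1: 9 × $9 = $81
  P2 to R2: 39 × $2 = $78
  P2 to R3: 12 × $11 = $132
Total = 300 + 81 + 78 + 132 = $591.
(Supply check: P1 ships 30; P2 ships 60; P3 ships 0.)

591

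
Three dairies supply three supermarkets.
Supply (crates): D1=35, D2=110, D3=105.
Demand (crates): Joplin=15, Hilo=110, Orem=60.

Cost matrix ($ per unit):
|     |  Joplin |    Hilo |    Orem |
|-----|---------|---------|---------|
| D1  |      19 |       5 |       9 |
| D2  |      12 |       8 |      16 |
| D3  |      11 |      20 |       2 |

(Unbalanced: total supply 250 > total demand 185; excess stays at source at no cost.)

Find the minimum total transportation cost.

An optimal shipping plan:
  D1→Hilo: 35 crates
  D2→Hilo: 75 crates
  D3→Joplin: 15 crates
  D3→Orem: 60 crates
Total cost = $1060.

1060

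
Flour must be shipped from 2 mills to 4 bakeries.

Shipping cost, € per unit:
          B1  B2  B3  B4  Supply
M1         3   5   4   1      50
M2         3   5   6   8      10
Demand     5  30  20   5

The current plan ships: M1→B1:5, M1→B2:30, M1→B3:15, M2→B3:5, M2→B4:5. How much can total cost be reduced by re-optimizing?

45

Current plan cost = 5·3 + 30·5 + 15·4 + 5·6 + 5·8 = €295.
Optimal plan:
  M1->B1: 5 × €3 = €15
  M1->B2: 20 × €5 = €100
  M1->B3: 20 × €4 = €80
  M1->B4: 5 × €1 = €5
  M2->B2: 10 × €5 = €50
Optimal cost = €250.
Saving = 295 − 250 = €45.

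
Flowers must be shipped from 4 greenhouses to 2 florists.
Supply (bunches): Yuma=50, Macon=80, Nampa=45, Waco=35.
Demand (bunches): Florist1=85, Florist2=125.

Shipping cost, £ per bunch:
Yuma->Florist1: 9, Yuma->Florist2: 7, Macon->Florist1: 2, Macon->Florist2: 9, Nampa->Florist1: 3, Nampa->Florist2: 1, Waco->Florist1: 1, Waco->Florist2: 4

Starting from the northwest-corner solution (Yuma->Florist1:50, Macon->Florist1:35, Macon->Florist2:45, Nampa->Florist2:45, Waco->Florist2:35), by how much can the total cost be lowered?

Current plan cost = 50·9 + 35·2 + 45·9 + 45·1 + 35·4 = £1110.
Optimal plan:
  Yuma to Florist2: 50 bunches
  Macon to Florist1: 80 bunches
  Nampa to Florist2: 45 bunches
  Waco to Florist1: 5 bunches
  Waco to Florist2: 30 bunches
Optimal cost = £680.
Saving = 1110 − 680 = £430.

430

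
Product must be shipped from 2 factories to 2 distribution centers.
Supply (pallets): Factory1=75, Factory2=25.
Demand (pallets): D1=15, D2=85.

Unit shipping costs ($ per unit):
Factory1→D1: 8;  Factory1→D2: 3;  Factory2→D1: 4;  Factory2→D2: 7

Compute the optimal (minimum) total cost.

A cheapest plan:
  Factory1->D2: 75 × $3 = $225
  Factory2->D1: 15 × $4 = $60
  Factory2->D2: 10 × $7 = $70
Total = 225 + 60 + 70 = $355.
(Supply check: Factory1 ships 75; Factory2 ships 25.)

355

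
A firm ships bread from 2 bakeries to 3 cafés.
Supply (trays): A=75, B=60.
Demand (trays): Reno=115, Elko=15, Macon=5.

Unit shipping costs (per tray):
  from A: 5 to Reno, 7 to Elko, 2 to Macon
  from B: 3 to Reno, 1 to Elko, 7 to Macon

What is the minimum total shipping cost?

An optimal shipping plan:
  A to Reno: 70 trays
  A to Macon: 5 trays
  B to Reno: 45 trays
  B to Elko: 15 trays
Total cost = 510.

510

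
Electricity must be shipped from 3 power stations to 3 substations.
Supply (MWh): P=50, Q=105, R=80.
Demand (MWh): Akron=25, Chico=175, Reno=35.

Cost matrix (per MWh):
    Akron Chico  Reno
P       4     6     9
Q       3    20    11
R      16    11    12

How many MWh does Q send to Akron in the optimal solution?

25

The minimum-cost plan:
  P→Chico: 50 × 6 = 300
  Q→Akron: 25 × 3 = 75
  Q→Chico: 45 × 20 = 900
  Q→Reno: 35 × 11 = 385
  R→Chico: 80 × 11 = 880
Total cost = 2540.
So Q→Akron carries 25 MWh.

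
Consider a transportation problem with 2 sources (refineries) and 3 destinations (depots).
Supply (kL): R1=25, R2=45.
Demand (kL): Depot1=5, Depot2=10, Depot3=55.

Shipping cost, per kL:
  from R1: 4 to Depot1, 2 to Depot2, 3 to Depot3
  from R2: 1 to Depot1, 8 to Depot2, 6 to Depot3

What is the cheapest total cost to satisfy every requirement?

310

One minimum-cost allocation:
  R1→Depot2: 10 kL
  R1→Depot3: 15 kL
  R2→Depot1: 5 kL
  R2→Depot3: 40 kL
Total cost = 310.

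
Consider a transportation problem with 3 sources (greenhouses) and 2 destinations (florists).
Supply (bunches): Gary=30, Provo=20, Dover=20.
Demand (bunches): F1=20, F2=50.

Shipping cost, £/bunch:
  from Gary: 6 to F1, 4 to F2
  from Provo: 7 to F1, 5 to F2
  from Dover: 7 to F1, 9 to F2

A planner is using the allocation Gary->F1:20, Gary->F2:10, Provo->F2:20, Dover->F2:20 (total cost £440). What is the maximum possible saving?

80

Current plan cost = 20·6 + 10·4 + 20·5 + 20·9 = £440.
Optimal plan:
  Gary–F2: 30 × £4 = £120
  Provo–F2: 20 × £5 = £100
  Dover–F1: 20 × £7 = £140
Optimal cost = £360.
Saving = 440 − 360 = £80.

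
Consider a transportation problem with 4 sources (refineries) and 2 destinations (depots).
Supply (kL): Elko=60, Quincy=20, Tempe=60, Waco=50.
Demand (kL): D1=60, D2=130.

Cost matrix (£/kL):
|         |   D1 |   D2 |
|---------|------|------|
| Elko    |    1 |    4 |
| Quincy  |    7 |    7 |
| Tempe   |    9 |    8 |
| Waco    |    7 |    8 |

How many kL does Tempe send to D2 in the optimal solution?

60

Optimal shipments:
  Elko–D1: 60 kL
  Quincy–D2: 20 kL
  Tempe–D2: 60 kL
  Waco–D2: 50 kL
Total cost = £1080.
So Tempe→D2 carries 60 kL.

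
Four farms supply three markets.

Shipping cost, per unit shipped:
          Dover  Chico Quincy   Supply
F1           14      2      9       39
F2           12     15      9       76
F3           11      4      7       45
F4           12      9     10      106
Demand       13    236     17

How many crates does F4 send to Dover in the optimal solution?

0

Optimal shipments:
  F1 to Chico: 39 crates
  F2 to Dover: 13 crates
  F2 to Chico: 46 crates
  F2 to Quincy: 17 crates
  F3 to Chico: 45 crates
  F4 to Chico: 106 crates
Total cost = 2211.
The route F4→Dover is not used.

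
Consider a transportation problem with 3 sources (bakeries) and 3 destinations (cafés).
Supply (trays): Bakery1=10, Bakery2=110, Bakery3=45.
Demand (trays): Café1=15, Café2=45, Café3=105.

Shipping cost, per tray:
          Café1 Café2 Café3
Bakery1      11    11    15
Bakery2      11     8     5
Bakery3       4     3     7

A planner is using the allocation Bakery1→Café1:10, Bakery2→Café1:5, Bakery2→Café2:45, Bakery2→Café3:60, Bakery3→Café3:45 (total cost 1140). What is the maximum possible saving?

325

Current plan cost = 10·11 + 5·11 + 45·8 + 60·5 + 45·7 = 1140.
Optimal plan:
  Bakery1→Café1: 10 × 11 = 110
  Bakery2→Café2: 5 × 8 = 40
  Bakery2→Café3: 105 × 5 = 525
  Bakery3→Café1: 5 × 4 = 20
  Bakery3→Café2: 40 × 3 = 120
Optimal cost = 815.
Saving = 1140 − 815 = 325.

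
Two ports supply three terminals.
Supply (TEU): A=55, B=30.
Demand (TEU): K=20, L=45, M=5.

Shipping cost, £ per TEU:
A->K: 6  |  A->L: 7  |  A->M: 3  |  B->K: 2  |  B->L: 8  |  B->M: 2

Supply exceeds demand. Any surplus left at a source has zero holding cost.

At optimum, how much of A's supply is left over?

10

Minimum-cost shipments:
  A to L: 45 × £7 = £315
  B to K: 20 × £2 = £40
  B to M: 5 × £2 = £10
Total cost = £365.
A ships 45 of its 55, leaving 10.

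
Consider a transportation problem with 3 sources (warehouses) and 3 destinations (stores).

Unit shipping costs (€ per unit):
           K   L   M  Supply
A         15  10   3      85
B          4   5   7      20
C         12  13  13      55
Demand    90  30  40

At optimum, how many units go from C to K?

Optimal shipments:
  A to K: 15 × €15 = €225
  A to L: 30 × €10 = €300
  A to M: 40 × €3 = €120
  B to K: 20 × €4 = €80
  C to K: 55 × €12 = €660
Total cost = €1385.
So C→K carries 55 units.

55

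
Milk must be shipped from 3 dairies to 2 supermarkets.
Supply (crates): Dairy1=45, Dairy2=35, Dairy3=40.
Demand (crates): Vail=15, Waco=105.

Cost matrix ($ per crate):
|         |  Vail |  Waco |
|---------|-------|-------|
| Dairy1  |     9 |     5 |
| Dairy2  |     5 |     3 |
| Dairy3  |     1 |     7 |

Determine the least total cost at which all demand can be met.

520

Optimal allocation:
  Dairy1→Waco: 45 × $5 = $225
  Dairy2→Waco: 35 × $3 = $105
  Dairy3→Vail: 15 × $1 = $15
  Dairy3→Waco: 25 × $7 = $175
Total = 225 + 105 + 15 + 175 = $520.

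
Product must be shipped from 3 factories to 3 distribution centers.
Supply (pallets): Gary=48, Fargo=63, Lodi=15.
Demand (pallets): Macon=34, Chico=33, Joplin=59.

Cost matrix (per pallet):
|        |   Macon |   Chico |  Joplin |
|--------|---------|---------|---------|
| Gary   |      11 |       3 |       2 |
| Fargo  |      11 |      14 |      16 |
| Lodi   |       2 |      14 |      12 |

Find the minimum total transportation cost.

Optimal allocation:
  Gary→Joplin: 48 × 2 = 96
  Fargo→Macon: 19 × 11 = 209
  Fargo→Chico: 33 × 14 = 462
  Fargo→Joplin: 11 × 16 = 176
  Lodi→Macon: 15 × 2 = 30
Total = 96 + 209 + 462 + 176 + 30 = 973.

973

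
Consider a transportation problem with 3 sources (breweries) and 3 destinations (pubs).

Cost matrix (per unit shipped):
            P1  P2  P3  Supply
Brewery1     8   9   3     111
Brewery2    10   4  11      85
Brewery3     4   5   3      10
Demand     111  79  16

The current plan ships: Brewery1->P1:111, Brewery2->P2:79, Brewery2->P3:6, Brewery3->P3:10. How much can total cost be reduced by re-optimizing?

Current plan cost = 111·8 + 79·4 + 6·11 + 10·3 = 1300.
Optimal plan:
  Brewery1 to P1: 95 × 8 = 760
  Brewery1 to P3: 16 × 3 = 48
  Brewery2 to P1: 6 × 10 = 60
  Brewery2 to P2: 79 × 4 = 316
  Brewery3 to P1: 10 × 4 = 40
Optimal cost = 1224.
Saving = 1300 − 1224 = 76.

76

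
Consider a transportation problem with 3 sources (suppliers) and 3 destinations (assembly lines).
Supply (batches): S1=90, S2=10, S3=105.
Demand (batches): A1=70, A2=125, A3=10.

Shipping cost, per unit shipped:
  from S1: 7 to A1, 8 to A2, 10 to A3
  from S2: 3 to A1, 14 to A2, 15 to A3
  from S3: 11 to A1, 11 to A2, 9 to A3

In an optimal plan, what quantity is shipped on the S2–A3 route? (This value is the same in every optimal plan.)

The minimum-cost plan:
  S1–A1: 60 × 7 = 420
  S1–A2: 30 × 8 = 240
  S2–A1: 10 × 3 = 30
  S3–A2: 95 × 11 = 1045
  S3–A3: 10 × 9 = 90
Total cost = 1825.
The route S2→A3 is not used.

0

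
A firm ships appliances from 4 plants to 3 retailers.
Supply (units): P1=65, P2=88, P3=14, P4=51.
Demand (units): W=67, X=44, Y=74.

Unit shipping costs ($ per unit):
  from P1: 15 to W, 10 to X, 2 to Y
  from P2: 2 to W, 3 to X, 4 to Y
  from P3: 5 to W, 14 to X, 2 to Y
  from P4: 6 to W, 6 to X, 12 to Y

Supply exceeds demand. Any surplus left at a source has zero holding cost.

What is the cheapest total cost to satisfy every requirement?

Optimal allocation:
  P1–Y: 65 × $2 = $130
  P2–W: 62 × $2 = $124
  P2–X: 26 × $3 = $78
  P3–W: 5 × $5 = $25
  P3–Y: 9 × $2 = $18
  P4–X: 18 × $6 = $108
Total = 130 + 124 + 78 + 25 + 18 + 108 = $483.
(Supply check: P1 ships 65; P2 ships 88; P3 ships 14; P4 ships 18.)

483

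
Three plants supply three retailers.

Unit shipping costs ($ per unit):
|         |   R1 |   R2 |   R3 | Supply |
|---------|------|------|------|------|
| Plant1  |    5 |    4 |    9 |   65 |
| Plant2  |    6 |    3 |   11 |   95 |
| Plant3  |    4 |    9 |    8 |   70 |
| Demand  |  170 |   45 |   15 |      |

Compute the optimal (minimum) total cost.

One minimum-cost allocation:
  Plant1->R1: 50 units
  Plant1->R3: 15 units
  Plant2->R1: 50 units
  Plant2->R2: 45 units
  Plant3->R1: 70 units
Total cost = $1100.

1100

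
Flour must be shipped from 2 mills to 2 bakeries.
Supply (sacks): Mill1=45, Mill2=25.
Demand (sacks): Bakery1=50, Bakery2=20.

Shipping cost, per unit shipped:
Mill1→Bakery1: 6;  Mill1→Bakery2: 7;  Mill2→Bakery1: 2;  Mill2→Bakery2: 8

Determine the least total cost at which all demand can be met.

340

A cheapest plan:
  Mill1–Bakery1: 25 × 6 = 150
  Mill1–Bakery2: 20 × 7 = 140
  Mill2–Bakery1: 25 × 2 = 50
Total = 150 + 140 + 50 = 340.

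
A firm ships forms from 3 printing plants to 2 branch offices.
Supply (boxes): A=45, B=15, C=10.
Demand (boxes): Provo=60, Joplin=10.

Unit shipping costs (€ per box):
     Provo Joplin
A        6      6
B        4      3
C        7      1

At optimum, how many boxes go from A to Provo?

45

The minimum-cost plan:
  A→Provo: 45 × €6 = €270
  B→Provo: 15 × €4 = €60
  C→Joplin: 10 × €1 = €10
Total cost = €340.
So A→Provo carries 45 boxes.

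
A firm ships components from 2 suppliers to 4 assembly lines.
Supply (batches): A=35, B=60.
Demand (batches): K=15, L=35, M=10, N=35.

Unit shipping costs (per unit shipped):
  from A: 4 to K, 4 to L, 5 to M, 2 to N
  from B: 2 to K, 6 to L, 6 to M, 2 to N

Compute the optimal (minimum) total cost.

300

One minimum-cost allocation:
  A->L: 35 × 4 = 140
  B->K: 15 × 2 = 30
  B->M: 10 × 6 = 60
  B->N: 35 × 2 = 70
Total = 140 + 30 + 60 + 70 = 300.
(Supply check: A ships 35; B ships 60.)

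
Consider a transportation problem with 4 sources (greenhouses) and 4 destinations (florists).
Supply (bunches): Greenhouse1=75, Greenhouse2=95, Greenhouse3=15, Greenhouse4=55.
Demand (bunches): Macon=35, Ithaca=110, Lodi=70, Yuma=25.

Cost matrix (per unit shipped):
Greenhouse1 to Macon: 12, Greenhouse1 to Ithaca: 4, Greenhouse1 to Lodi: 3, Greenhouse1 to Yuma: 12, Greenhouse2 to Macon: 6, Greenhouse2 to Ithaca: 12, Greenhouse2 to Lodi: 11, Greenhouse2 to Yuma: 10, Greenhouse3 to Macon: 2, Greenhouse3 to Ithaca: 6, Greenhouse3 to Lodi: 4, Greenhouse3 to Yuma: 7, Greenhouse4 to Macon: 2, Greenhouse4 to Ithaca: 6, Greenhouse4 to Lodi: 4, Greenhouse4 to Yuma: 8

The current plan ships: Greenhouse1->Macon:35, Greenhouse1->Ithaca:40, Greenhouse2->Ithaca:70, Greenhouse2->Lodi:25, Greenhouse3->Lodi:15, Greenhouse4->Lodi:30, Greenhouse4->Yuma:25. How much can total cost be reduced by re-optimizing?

615

Current plan cost = 35·12 + 40·4 + 70·12 + 25·11 + 15·4 + 30·4 + 25·8 = 2075.
Optimal plan:
  Greenhouse1->Ithaca: 75 bunches
  Greenhouse2->Macon: 35 bunches
  Greenhouse2->Ithaca: 35 bunches
  Greenhouse2->Yuma: 25 bunches
  Greenhouse3->Lodi: 15 bunches
  Greenhouse4->Lodi: 55 bunches
Optimal cost = 1460.
Saving = 2075 − 1460 = 615.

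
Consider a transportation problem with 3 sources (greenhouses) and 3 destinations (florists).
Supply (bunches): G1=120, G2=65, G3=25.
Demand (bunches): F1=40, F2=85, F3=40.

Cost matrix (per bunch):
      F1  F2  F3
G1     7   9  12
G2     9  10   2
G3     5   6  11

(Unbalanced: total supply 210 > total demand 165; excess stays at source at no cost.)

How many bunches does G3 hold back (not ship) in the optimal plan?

0

Minimum-cost shipments:
  G1 to F1: 40 × 7 = 280
  G1 to F2: 60 × 9 = 540
  G2 to F3: 40 × 2 = 80
  G3 to F2: 25 × 6 = 150
Total cost = 1050.
G3 ships 25 of its 25, leaving 0.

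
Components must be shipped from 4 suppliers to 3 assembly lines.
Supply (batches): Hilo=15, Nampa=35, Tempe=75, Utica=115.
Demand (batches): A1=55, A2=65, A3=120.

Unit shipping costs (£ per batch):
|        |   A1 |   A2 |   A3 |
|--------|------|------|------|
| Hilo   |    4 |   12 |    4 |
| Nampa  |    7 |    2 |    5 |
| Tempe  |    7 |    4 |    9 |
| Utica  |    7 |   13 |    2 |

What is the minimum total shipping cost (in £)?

A cheapest plan:
  Hilo->A1: 10 × £4 = £40
  Hilo->A3: 5 × £4 = £20
  Nampa->A2: 35 × £2 = £70
  Tempe->A1: 45 × £7 = £315
  Tempe->A2: 30 × £4 = £120
  Utica->A3: 115 × £2 = £230
Total = 40 + 20 + 70 + 315 + 120 + 230 = £795.
(Supply check: Hilo ships 15; Nampa ships 35; Tempe ships 75; Utica ships 115.)

795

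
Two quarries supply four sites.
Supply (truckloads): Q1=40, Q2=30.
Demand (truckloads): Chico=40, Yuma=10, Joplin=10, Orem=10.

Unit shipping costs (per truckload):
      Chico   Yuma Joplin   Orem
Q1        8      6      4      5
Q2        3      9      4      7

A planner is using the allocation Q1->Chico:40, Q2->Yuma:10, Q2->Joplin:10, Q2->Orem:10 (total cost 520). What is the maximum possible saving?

200

Current plan cost = 40·8 + 10·9 + 10·4 + 10·7 = 520.
Optimal plan:
  Q1->Chico: 10 × 8 = 80
  Q1->Yuma: 10 × 6 = 60
  Q1->Joplin: 10 × 4 = 40
  Q1->Orem: 10 × 5 = 50
  Q2->Chico: 30 × 3 = 90
Optimal cost = 320.
Saving = 520 − 320 = 200.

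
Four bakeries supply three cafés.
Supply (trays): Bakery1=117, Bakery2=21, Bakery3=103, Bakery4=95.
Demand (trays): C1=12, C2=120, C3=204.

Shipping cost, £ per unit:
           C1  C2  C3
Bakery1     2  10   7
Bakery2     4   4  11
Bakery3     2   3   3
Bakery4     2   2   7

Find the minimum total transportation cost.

A cheapest plan:
  Bakery1–C1: 12 × £2 = £24
  Bakery1–C3: 105 × £7 = £735
  Bakery2–C2: 21 × £4 = £84
  Bakery3–C2: 4 × £3 = £12
  Bakery3–C3: 99 × £3 = £297
  Bakery4–C2: 95 × £2 = £190
Total = 24 + 735 + 84 + 12 + 297 + 190 = £1342.

1342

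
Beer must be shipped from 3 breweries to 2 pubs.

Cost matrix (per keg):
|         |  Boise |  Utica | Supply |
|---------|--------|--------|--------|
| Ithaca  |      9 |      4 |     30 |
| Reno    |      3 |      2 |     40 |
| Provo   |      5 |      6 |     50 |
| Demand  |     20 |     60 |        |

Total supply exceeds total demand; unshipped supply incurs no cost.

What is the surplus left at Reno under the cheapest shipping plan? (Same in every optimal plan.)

0

An optimal plan:
  Ithaca–Utica: 30 × 4 = 120
  Reno–Boise: 10 × 3 = 30
  Reno–Utica: 30 × 2 = 60
  Provo–Boise: 10 × 5 = 50
Total cost = 260.
Reno ships 40 of its 40, leaving 0.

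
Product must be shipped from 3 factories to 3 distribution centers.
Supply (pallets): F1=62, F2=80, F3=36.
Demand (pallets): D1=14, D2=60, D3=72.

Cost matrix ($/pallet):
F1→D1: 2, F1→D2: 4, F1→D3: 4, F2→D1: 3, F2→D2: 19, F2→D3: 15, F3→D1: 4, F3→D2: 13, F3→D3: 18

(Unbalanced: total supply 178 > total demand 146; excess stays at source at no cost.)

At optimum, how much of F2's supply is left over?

32

An optimal plan:
  F1 to D2: 24 × $4 = $96
  F1 to D3: 38 × $4 = $152
  F2 to D1: 14 × $3 = $42
  F2 to D3: 34 × $15 = $510
  F3 to D2: 36 × $13 = $468
Total cost = $1268.
F2 ships 48 of its 80, leaving 32.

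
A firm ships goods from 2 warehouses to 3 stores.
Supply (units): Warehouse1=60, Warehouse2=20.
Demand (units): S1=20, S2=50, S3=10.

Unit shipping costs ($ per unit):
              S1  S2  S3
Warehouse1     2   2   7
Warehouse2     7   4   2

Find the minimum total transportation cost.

180

A cheapest plan:
  Warehouse1->S1: 20 units
  Warehouse1->S2: 40 units
  Warehouse2->S2: 10 units
  Warehouse2->S3: 10 units
Total cost = $180.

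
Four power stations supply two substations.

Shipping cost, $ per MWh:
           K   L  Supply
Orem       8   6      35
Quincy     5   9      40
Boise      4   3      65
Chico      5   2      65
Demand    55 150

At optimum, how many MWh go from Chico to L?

65

Optimal shipments:
  Orem to L: 35 × $6 = $210
  Quincy to K: 40 × $5 = $200
  Boise to K: 15 × $4 = $60
  Boise to L: 50 × $3 = $150
  Chico to L: 65 × $2 = $130
Total cost = $750.
So Chico→L carries 65 MWh.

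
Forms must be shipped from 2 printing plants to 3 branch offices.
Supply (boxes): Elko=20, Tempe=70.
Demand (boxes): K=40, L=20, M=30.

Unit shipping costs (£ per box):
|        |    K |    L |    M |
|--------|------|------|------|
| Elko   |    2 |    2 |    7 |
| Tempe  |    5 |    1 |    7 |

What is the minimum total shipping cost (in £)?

370

A cheapest plan:
  Elko to K: 20 boxes
  Tempe to K: 20 boxes
  Tempe to L: 20 boxes
  Tempe to M: 30 boxes
Total cost = £370.
(Supply check: Elko ships 20; Tempe ships 70.)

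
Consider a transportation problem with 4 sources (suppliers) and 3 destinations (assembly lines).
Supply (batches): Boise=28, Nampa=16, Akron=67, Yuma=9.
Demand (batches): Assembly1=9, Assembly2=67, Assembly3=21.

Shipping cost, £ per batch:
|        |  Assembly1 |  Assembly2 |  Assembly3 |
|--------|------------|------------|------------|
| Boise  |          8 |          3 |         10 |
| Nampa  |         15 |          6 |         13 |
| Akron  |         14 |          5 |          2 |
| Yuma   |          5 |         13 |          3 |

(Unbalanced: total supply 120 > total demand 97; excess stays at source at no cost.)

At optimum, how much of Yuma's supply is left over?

An optimal plan:
  Boise→Assembly2: 28 batches
  Akron→Assembly2: 39 batches
  Akron→Assembly3: 21 batches
  Yuma→Assembly1: 9 batches
Total cost = £366.
Yuma ships 9 of its 9, leaving 0.

0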